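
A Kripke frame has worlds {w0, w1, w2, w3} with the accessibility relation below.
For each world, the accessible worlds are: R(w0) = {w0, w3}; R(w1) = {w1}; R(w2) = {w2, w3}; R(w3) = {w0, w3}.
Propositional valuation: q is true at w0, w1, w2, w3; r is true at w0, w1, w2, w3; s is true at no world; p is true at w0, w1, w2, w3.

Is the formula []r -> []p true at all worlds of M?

Yes

Let φ = []r -> []p. Evaluate φ at each world:
  w0 (successors {w0, w3}): φ is true.
  w1 (successors {w1}): φ is true.
  w2 (successors {w2, w3}): φ is true.
  w3 (successors {w0, w3}): φ is true.
For instance, at w3:
  At w3: []r is true, []p is true, so []r -> []p is true.
    At w3: []r requires r at every successor {w0, w3}.
      At w0: r is true.
      At w3: r is true.
    So []r is true at w3.
    At w3: []p requires p at every successor {w0, w3}.
      At w0: p is true.
      At w3: p is true.
    So []p is true at w3.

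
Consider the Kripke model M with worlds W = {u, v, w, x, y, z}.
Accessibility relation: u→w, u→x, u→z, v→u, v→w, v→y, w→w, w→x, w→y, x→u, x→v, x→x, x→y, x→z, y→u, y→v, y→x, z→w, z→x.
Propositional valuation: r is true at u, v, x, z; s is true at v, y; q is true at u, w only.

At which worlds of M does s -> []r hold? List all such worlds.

Let φ = s -> []r. Evaluate φ at each world:
  u (successors {w, x, z}): φ is true.
  v (successors {u, w, y}): φ is false.
  w (successors {w, x, y}): φ is true.
  x (successors {u, v, x, y, z}): φ is true.
  y (successors {u, v, x}): φ is true.
  z (successors {w, x}): φ is true.
For instance, at y:
  At y: s is true, []r is true, so s -> []r is true.
    At y: []r requires r at every successor {u, v, x}.
      At u: r is true.
      At v: r is true.
      At x: r is true.
    So []r is true at y.
Satisfying worlds: {u, w, x, y, z}

u, w, x, y, z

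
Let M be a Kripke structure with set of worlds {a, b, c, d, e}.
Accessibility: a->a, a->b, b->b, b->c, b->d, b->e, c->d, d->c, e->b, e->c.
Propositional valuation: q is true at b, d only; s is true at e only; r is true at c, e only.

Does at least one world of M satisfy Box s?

Recall that Box ψ holds at a world iff ψ holds at every accessible world, and Dia ψ holds iff ψ holds at some accessible world.
Let φ = Box s. Evaluate φ at each world:
  a (successors {a, b}): φ is false.
  b (successors {b, c, d, e}): φ is false.
  c (successors {d}): φ is false.
  d (successors {c}): φ is false.
  e (successors {b, c}): φ is false.
For instance, at b:
  At b: Box s requires s at every successor {b, c, d, e}.
    s fails at b, so Box s is false at b.

No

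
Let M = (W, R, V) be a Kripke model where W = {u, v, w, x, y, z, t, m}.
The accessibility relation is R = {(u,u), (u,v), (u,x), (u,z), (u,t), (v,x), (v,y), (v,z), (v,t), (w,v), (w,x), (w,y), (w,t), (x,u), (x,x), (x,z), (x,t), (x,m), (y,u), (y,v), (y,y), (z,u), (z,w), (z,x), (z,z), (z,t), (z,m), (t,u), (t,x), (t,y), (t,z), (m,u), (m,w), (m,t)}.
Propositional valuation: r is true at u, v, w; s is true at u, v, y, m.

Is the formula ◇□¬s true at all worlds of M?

Let φ = ◇□¬s. Evaluate φ at each world:
  u (successors {u, v, x, z, t}): φ is false.
  v (successors {x, y, z, t}): φ is false.
  w (successors {v, x, y, t}): φ is false.
  x (successors {u, x, z, t, m}): φ is false.
  y (successors {u, v, y}): φ is false.
  z (successors {u, w, x, z, t, m}): φ is false.
  t (successors {u, x, y, z}): φ is false.
  m (successors {u, w, t}): φ is false.
Detail at u (counterexample):
  At u: ◇□¬s requires □¬s at some successor in {u, v, x, z, t}.
    At u: □¬s is false.
    At v: □¬s is false.
    At x: □¬s is false.
    At z: □¬s is false.
    At t: □¬s is false.
  So ◇□¬s is false at u.

No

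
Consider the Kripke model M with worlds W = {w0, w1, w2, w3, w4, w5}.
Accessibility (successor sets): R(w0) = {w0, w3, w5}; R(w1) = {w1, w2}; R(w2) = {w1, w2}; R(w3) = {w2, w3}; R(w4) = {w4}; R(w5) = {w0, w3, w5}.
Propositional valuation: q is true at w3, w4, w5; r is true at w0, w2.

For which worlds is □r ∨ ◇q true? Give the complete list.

Let φ = □r ∨ ◇q. Evaluate φ at each world:
  w0 (successors {w0, w3, w5}): φ is true.
  w1 (successors {w1, w2}): φ is false.
  w2 (successors {w1, w2}): φ is false.
  w3 (successors {w2, w3}): φ is true.
  w4 (successors {w4}): φ is true.
  w5 (successors {w0, w3, w5}): φ is true.
For instance, at w2:
  At w2: □r is false, ◇q is false, so □r ∨ ◇q is false.
    At w2: □r requires r at every successor {w1, w2}.
      r fails at w1, so □r is false at w2.
    At w2: ◇q requires q at some successor in {w1, w2}.
      At w1: q is false.
      At w2: q is false.
    So ◇q is false at w2.
Satisfying worlds: {w0, w3, w4, w5}

w0, w3, w4, w5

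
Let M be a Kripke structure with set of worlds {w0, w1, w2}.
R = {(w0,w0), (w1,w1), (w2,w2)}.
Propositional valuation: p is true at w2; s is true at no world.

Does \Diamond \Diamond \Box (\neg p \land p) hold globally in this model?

Let φ = \Diamond \Diamond \Box (\neg p \land p). Evaluate φ at each world:
  w0 (successors {w0}): φ is false.
  w1 (successors {w1}): φ is false.
  w2 (successors {w2}): φ is false.
Detail at w0 (counterexample):
  At w0: \Diamond \Diamond \Box (\neg p \land p) requires \Diamond \Box (\neg p \land p) at some successor in {w0}.
    At w0: \Diamond \Box (\neg p \land p) is false.
  So \Diamond \Diamond \Box (\neg p \land p) is false at w0.

No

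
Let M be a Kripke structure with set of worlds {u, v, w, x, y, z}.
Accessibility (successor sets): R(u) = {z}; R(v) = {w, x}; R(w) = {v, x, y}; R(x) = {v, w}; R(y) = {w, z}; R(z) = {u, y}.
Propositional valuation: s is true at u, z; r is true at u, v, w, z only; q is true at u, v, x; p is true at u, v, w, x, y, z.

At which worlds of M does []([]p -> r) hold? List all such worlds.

u, x, y

Let φ = []([]p -> r). Evaluate φ at each world:
  u (successors {z}): φ is true.
  v (successors {w, x}): φ is false.
  w (successors {v, x, y}): φ is false.
  x (successors {v, w}): φ is true.
  y (successors {w, z}): φ is true.
  z (successors {u, y}): φ is false.
For instance, at z:
  At z: []([]p -> r) requires []p -> r at every successor {u, y}.
    []p -> r fails at y, so []([]p -> r) is false at z.
      At y: []p is true, r is false, so []p -> r is false.
Satisfying worlds: {u, x, y}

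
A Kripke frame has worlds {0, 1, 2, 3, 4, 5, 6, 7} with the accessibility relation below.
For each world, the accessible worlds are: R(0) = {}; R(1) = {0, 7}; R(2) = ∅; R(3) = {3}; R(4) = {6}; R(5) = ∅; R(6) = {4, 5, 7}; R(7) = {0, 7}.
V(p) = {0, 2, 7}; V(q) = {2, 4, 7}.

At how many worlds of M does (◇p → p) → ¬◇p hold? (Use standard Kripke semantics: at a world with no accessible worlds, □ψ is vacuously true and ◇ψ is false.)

7

Let φ = (◇p → p) → ¬◇p. Evaluate φ at each world:
  0 (successors ∅): φ is true.
  1 (successors {0, 7}): φ is true.
  2 (successors ∅): φ is true.
  3 (successors {3}): φ is true.
  4 (successors {6}): φ is true.
  5 (successors ∅): φ is true.
  6 (successors {4, 5, 7}): φ is true.
  7 (successors {0, 7}): φ is false.
For instance, at 4:
  At 4: ◇p → p is true, ¬◇p is true, so (◇p → p) → ¬◇p is true.
    At 4: ◇p is false, p is false, so ◇p → p is true.
      At 4: ◇p requires p at some successor in {6}.
        At 6: p is false.
      So ◇p is false at 4.
    At 4: ◇p is false, so ¬◇p is true.
      At 4: ◇p requires p at some successor in {6}.
        At 6: p is false.
      So ◇p is false at 4.
Satisfying worlds: {0, 1, 2, 3, 4, 5, 6}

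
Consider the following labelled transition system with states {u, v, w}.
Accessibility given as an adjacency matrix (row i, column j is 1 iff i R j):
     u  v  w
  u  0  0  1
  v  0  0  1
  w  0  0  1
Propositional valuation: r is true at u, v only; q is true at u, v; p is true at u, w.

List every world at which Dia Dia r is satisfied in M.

none

Recall that Dia ψ holds at a world iff ψ holds at some accessible world.
Let φ = Dia Dia r. Evaluate φ at each world:
  u (successors {w}): φ is false.
  v (successors {w}): φ is false.
  w (successors {w}): φ is false.
For instance, at v:
  At v: Dia Dia r requires Dia r at some successor in {w}.
    At w: Dia r is false.
  So Dia Dia r is false at v.
Satisfying worlds: none.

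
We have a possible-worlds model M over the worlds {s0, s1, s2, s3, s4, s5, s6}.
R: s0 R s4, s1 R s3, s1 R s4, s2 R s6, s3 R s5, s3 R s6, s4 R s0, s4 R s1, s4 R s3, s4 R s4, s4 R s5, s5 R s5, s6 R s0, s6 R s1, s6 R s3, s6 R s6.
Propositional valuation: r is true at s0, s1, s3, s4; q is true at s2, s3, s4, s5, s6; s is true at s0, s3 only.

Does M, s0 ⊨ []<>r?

At s0: []<>r requires <>r at every successor {s4}.
    At s4: <>r requires r at some successor in {s0, s1, s3, s4, s5}.
      r holds at s0, so <>r is true at s4.
So []<>r is true at s0.

Yes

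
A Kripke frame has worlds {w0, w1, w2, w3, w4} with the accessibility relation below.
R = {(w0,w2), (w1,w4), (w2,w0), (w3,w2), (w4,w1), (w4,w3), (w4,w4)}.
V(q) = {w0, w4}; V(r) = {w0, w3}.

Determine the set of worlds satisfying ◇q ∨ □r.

w1, w2, w4

Recall that □ψ holds at a world iff ψ holds at every accessible world, and ◇ψ holds iff ψ holds at some accessible world.
Let φ = ◇q ∨ □r. Evaluate φ at each world:
  w0 (successors {w2}): φ is false.
  w1 (successors {w4}): φ is true.
  w2 (successors {w0}): φ is true.
  w3 (successors {w2}): φ is false.
  w4 (successors {w1, w3, w4}): φ is true.
For instance, at w1:
  At w1: ◇q is true, □r is false, so ◇q ∨ □r is true.
    At w1: ◇q requires q at some successor in {w4}.
      q holds at w4, so ◇q is true at w1.
    At w1: □r requires r at every successor {w4}.
      r fails at w4, so □r is false at w1.
Satisfying worlds: {w1, w2, w4}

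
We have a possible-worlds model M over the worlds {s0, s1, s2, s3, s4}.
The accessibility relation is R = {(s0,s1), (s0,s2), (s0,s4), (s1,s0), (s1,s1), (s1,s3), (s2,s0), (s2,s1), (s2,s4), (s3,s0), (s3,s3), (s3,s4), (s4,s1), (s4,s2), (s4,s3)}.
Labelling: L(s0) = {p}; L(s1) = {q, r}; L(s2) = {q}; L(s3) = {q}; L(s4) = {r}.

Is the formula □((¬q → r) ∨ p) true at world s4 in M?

Yes

At s4: □((¬q → r) ∨ p) requires (¬q → r) ∨ p at every successor {s1, s2, s3}.
  At s1: (¬q → r) ∨ p is true.
  At s2: (¬q → r) ∨ p is true.
  At s3: (¬q → r) ∨ p is true.
So □((¬q → r) ∨ p) is true at s4.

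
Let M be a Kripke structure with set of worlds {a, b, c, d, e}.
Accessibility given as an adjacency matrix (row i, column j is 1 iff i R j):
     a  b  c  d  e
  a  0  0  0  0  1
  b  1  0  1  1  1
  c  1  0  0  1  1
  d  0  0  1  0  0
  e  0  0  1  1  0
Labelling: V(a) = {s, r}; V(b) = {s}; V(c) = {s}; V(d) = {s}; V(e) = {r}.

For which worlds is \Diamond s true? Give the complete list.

b, c, d, e

Recall that \Diamond ψ holds at a world iff ψ holds at some accessible world.
Let φ = \Diamond s. Evaluate φ at each world:
  a (successors {e}): φ is false.
  b (successors {a, c, d, e}): φ is true.
  c (successors {a, d, e}): φ is true.
  d (successors {c}): φ is true.
  e (successors {c, d}): φ is true.
For instance, at c:
  At c: \Diamond s requires s at some successor in {a, d, e}.
    s holds at a, so \Diamond s is true at c.
Satisfying worlds: {b, c, d, e}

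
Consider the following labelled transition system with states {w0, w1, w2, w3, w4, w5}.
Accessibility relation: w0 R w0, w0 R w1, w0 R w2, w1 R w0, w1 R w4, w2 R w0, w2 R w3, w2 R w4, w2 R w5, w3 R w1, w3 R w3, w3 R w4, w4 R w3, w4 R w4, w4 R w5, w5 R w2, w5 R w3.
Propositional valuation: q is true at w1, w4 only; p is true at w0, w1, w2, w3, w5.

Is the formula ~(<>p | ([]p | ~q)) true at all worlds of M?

Let φ = ~(<>p | ([]p | ~q)). Evaluate φ at each world:
  w0 (successors {w0, w1, w2}): φ is false.
  w1 (successors {w0, w4}): φ is false.
  w2 (successors {w0, w3, w4, w5}): φ is false.
  w3 (successors {w1, w3, w4}): φ is false.
  w4 (successors {w3, w4, w5}): φ is false.
  w5 (successors {w2, w3}): φ is false.
Detail at w0 (counterexample):
  At w0: <>p | ([]p | ~q) is true, so ~(<>p | ([]p | ~q)) is false.
    At w0: <>p is true, []p | ~q is true, so <>p | ([]p | ~q) is true.
      At w0: <>p requires p at some successor in {w0, w1, w2}.
        p holds at w0, so <>p is true at w0.
      At w0: []p is true, ~q is true, so []p | ~q is true.

No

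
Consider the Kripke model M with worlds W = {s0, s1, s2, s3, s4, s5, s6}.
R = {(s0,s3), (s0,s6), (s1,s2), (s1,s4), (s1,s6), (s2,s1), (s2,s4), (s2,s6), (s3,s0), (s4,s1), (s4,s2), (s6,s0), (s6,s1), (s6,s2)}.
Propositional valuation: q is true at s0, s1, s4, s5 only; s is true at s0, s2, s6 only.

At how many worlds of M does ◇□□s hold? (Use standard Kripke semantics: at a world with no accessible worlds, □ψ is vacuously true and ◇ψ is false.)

Let φ = ◇□□s. Evaluate φ at each world:
  s0 (successors {s3, s6}): φ is false.
  s1 (successors {s2, s4, s6}): φ is false.
  s2 (successors {s1, s4, s6}): φ is false.
  s3 (successors {s0}): φ is false.
  s4 (successors {s1, s2}): φ is false.
  s5 (successors ∅): φ is false.
  s6 (successors {s0, s1, s2}): φ is false.
For instance, at s0:
  At s0: ◇□□s requires □□s at some successor in {s3, s6}.
    At s3: □□s is false.
    At s6: □□s is false.
  So ◇□□s is false at s0.
Satisfying worlds: none.

0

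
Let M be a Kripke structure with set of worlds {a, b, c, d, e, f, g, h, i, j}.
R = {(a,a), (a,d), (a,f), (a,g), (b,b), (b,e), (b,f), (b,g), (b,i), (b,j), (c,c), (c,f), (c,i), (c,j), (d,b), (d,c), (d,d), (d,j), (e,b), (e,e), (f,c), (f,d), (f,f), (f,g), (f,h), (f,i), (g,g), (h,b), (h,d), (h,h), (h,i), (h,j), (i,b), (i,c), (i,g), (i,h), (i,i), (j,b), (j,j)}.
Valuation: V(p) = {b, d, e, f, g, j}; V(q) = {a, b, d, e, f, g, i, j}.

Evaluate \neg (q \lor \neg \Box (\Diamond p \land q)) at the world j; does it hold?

At j: q \lor \neg \Box (\Diamond p \land q) is true, so \neg (q \lor \neg \Box (\Diamond p \land q)) is false.
  At j: q is true, \neg \Box (\Diamond p \land q) is false, so q \lor \neg \Box (\Diamond p \land q) is true.
    At j: \Box (\Diamond p \land q) is true, so \neg \Box (\Diamond p \land q) is false.
      At j: \Box (\Diamond p \land q) requires \Diamond p \land q at every successor {b, j}.
        At b: \Diamond p \land q is true.
        At j: \Diamond p \land q is true.
      So \Box (\Diamond p \land q) is true at j.

No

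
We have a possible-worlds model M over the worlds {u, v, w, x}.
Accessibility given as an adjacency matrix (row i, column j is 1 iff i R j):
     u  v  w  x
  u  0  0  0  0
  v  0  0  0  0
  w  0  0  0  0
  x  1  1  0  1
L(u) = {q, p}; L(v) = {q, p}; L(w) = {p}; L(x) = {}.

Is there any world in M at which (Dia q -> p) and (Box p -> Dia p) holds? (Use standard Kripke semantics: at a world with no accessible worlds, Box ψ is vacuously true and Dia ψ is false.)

Let φ = (Dia q -> p) and (Box p -> Dia p). Evaluate φ at each world:
  u (successors ∅): φ is false.
  v (successors ∅): φ is false.
  w (successors ∅): φ is false.
  x (successors {u, v, x}): φ is false.
For instance, at x:
  At x: Dia q -> p is false, Box p -> Dia p is true, so (Dia q -> p) and (Box p -> Dia p) is false.
    At x: Dia q is true, p is false, so Dia q -> p is false.
      At x: Dia q requires q at some successor in {u, v, x}.
        q holds at u, so Dia q is true at x.
    At x: Box p is false, Dia p is true, so Box p -> Dia p is true.
      At x: Box p requires p at every successor {u, v, x}.
        p fails at x, so Box p is false at x.
      At x: Dia p requires p at some successor in {u, v, x}.
        p holds at u, so Dia p is true at x.

No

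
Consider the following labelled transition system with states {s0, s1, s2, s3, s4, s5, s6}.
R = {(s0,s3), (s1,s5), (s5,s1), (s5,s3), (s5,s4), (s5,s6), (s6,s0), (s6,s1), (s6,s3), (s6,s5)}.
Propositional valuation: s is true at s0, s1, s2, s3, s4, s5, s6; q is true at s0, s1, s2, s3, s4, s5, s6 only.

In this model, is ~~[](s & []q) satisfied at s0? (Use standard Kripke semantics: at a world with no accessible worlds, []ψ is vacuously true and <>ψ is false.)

At s0: ~[](s & []q) is false, so ~~[](s & []q) is true.
  At s0: [](s & []q) is true, so ~[](s & []q) is false.
    At s0: [](s & []q) requires s & []q at every successor {s3}.
      At s3: s & []q is true.
    So [](s & []q) is true at s0.

Yes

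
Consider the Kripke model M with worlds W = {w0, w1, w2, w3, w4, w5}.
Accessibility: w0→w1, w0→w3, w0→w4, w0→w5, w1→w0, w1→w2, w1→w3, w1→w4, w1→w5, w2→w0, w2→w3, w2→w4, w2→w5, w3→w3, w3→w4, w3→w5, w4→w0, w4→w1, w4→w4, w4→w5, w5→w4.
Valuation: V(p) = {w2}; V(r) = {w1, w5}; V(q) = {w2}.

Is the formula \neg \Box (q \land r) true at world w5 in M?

At w5: \Box (q \land r) is false, so \neg \Box (q \land r) is true.
  At w5: \Box (q \land r) requires q \land r at every successor {w4}.
    q \land r fails at w4, so \Box (q \land r) is false at w5.

Yes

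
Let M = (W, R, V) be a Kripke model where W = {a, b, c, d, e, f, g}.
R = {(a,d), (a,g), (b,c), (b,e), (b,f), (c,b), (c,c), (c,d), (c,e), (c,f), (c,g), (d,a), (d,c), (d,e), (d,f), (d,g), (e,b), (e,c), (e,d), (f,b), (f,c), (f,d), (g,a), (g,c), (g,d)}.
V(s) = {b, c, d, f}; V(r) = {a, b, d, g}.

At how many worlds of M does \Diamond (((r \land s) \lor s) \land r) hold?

5

Let φ = \Diamond (((r \land s) \lor s) \land r). Evaluate φ at each world:
  a (successors {d, g}): φ is true.
  b (successors {c, e, f}): φ is false.
  c (successors {b, c, d, e, f, g}): φ is true.
  d (successors {a, c, e, f, g}): φ is false.
  e (successors {b, c, d}): φ is true.
  f (successors {b, c, d}): φ is true.
  g (successors {a, c, d}): φ is true.
For instance, at d:
  At d: \Diamond (((r \land s) \lor s) \land r) requires ((r \land s) \lor s) \land r at some successor in {a, c, e, f, g}.
    At a: ((r \land s) \lor s) \land r is false.
    At c: ((r \land s) \lor s) \land r is false.
    At e: ((r \land s) \lor s) \land r is false.
    At f: ((r \land s) \lor s) \land r is false.
    At g: ((r \land s) \lor s) \land r is false.
  So \Diamond (((r \land s) \lor s) \land r) is false at d.
Satisfying worlds: {a, c, e, f, g}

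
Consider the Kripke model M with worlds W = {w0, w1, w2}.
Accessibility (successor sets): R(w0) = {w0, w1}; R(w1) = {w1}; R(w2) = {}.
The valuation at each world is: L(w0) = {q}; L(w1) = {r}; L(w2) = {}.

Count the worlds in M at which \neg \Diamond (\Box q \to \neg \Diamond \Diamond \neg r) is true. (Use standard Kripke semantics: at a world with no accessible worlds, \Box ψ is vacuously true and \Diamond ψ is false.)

1

Let φ = \neg \Diamond (\Box q \to \neg \Diamond \Diamond \neg r). Evaluate φ at each world:
  w0 (successors {w0, w1}): φ is false.
  w1 (successors {w1}): φ is false.
  w2 (successors ∅): φ is true.
For instance, at w0:
  At w0: \Diamond (\Box q \to \neg \Diamond \Diamond \neg r) is true, so \neg \Diamond (\Box q \to \neg \Diamond \Diamond \neg r) is false.
    At w0: \Diamond (\Box q \to \neg \Diamond \Diamond \neg r) requires \Box q \to \neg \Diamond \Diamond \neg r at some successor in {w0, w1}.
      \Box q \to \neg \Diamond \Diamond \neg r holds at w0, so \Diamond (\Box q \to \neg \Diamond \Diamond \neg r) is true at w0.
Satisfying worlds: {w2}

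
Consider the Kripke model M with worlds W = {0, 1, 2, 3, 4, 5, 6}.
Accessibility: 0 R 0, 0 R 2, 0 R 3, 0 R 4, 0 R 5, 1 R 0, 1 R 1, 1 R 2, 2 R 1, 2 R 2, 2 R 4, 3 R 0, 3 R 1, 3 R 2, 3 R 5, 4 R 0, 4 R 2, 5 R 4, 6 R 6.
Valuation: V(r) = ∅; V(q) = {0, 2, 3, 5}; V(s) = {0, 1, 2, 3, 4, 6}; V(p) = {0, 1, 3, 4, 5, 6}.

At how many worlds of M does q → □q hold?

3

Let φ = q → □q. Evaluate φ at each world:
  0 (successors {0, 2, 3, 4, 5}): φ is false.
  1 (successors {0, 1, 2}): φ is true.
  2 (successors {1, 2, 4}): φ is false.
  3 (successors {0, 1, 2, 5}): φ is false.
  4 (successors {0, 2}): φ is true.
  5 (successors {4}): φ is false.
  6 (successors {6}): φ is true.
For instance, at 0:
  At 0: q is true, □q is false, so q → □q is false.
    At 0: □q requires q at every successor {0, 2, 3, 4, 5}.
      q fails at 4, so □q is false at 0.
Satisfying worlds: {1, 4, 6}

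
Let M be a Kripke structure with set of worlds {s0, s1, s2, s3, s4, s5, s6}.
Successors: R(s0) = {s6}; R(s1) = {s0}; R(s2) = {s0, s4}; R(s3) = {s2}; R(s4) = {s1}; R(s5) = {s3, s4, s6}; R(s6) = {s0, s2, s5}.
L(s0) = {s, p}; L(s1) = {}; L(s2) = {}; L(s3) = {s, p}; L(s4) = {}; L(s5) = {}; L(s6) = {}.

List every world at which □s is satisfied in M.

Recall that □ψ holds at a world iff ψ holds at every accessible world, and ◇ψ holds iff ψ holds at some accessible world.
Let φ = □s. Evaluate φ at each world:
  s0 (successors {s6}): φ is false.
  s1 (successors {s0}): φ is true.
  s2 (successors {s0, s4}): φ is false.
  s3 (successors {s2}): φ is false.
  s4 (successors {s1}): φ is false.
  s5 (successors {s3, s4, s6}): φ is false.
  s6 (successors {s0, s2, s5}): φ is false.
For instance, at s2:
  At s2: □s requires s at every successor {s0, s4}.
    s fails at s4, so □s is false at s2.
Satisfying worlds: {s1}

s1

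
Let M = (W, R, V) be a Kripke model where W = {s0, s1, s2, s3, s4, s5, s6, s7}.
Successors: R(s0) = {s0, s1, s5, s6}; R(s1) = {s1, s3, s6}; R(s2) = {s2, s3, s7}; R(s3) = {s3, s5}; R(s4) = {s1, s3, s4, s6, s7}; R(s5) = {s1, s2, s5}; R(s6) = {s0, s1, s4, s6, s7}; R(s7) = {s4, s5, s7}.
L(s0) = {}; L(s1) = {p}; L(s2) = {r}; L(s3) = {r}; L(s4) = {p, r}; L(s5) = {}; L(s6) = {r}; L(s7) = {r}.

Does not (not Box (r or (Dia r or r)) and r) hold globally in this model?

Yes

Recall that Box ψ holds at a world iff ψ holds at every accessible world, and Dia ψ holds iff ψ holds at some accessible world.
Let φ = not (not Box (r or (Dia r or r)) and r). Evaluate φ at each world:
  s0 (successors {s0, s1, s5, s6}): φ is true.
  s1 (successors {s1, s3, s6}): φ is true.
  s2 (successors {s2, s3, s7}): φ is true.
  s3 (successors {s3, s5}): φ is true.
  s4 (successors {s1, s3, s4, s6, s7}): φ is true.
  s5 (successors {s1, s2, s5}): φ is true.
  s6 (successors {s0, s1, s4, s6, s7}): φ is true.
  s7 (successors {s4, s5, s7}): φ is true.
For instance, at s0:
  At s0: not Box (r or (Dia r or r)) and r is false, so not (not Box (r or (Dia r or r)) and r) is true.
    At s0: not Box (r or (Dia r or r)) is false, r is false, so not Box (r or (Dia r or r)) and r is false.
      At s0: Box (r or (Dia r or r)) is true, so not Box (r or (Dia r or r)) is false.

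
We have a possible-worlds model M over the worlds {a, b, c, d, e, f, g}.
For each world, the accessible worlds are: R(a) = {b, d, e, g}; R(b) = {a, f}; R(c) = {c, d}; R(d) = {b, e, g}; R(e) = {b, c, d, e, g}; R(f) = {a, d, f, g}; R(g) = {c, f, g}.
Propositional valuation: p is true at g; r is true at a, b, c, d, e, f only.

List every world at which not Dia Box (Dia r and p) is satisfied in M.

Let φ = not Dia Box (Dia r and p). Evaluate φ at each world:
  a (successors {b, d, e, g}): φ is true.
  b (successors {a, f}): φ is true.
  c (successors {c, d}): φ is true.
  d (successors {b, e, g}): φ is true.
  e (successors {b, c, d, e, g}): φ is true.
  f (successors {a, d, f, g}): φ is true.
  g (successors {c, f, g}): φ is true.
For instance, at g:
  At g: Dia Box (Dia r and p) is false, so not Dia Box (Dia r and p) is true.
    At g: Dia Box (Dia r and p) requires Box (Dia r and p) at some successor in {c, f, g}.
      At c: Box (Dia r and p) is false.
      At f: Box (Dia r and p) is false.
      At g: Box (Dia r and p) is false.
    So Dia Box (Dia r and p) is false at g.
Satisfying worlds: {a, b, c, d, e, f, g}

a, b, c, d, e, f, g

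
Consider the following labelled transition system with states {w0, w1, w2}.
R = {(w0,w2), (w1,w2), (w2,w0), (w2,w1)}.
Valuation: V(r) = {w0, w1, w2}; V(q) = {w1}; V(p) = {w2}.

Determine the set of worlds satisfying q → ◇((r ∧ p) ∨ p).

Let φ = q → ◇((r ∧ p) ∨ p). Evaluate φ at each world:
  w0 (successors {w2}): φ is true.
  w1 (successors {w2}): φ is true.
  w2 (successors {w0, w1}): φ is true.
For instance, at w0:
  At w0: q is false, ◇((r ∧ p) ∨ p) is true, so q → ◇((r ∧ p) ∨ p) is true.
    At w0: ◇((r ∧ p) ∨ p) requires (r ∧ p) ∨ p at some successor in {w2}.
      (r ∧ p) ∨ p holds at w2, so ◇((r ∧ p) ∨ p) is true at w0.
Satisfying worlds: {w0, w1, w2}

w0, w1, w2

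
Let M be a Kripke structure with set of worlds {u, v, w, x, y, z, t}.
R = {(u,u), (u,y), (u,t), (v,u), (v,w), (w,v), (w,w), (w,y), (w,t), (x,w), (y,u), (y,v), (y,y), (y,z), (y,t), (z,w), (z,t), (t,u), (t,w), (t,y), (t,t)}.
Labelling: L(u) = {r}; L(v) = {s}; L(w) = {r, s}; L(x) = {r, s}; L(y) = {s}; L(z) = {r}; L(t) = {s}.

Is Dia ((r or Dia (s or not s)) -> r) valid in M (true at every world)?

Yes

Let φ = Dia ((r or Dia (s or not s)) -> r). Evaluate φ at each world:
  u (successors {u, y, t}): φ is true.
  v (successors {u, w}): φ is true.
  w (successors {v, w, y, t}): φ is true.
  x (successors {w}): φ is true.
  y (successors {u, v, y, z, t}): φ is true.
  z (successors {w, t}): φ is true.
  t (successors {u, w, y, t}): φ is true.
For instance, at x:
  At x: Dia ((r or Dia (s or not s)) -> r) requires (r or Dia (s or not s)) -> r at some successor in {w}.
    (r or Dia (s or not s)) -> r holds at w, so Dia ((r or Dia (s or not s)) -> r) is true at x.
      At w: r or Dia (s or not s) is true, r is true, so (r or Dia (s or not s)) -> r is true.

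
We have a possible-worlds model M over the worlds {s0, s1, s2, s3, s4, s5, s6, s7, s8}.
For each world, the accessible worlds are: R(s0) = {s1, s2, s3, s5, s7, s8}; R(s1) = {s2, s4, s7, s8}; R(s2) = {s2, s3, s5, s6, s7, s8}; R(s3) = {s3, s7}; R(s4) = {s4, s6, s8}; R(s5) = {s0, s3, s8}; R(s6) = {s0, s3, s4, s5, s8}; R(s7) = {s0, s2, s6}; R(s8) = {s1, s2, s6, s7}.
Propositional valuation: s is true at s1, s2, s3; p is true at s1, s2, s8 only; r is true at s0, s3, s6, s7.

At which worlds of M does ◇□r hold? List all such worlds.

Recall that □ψ holds at a world iff ψ holds at every accessible world, and ◇ψ holds iff ψ holds at some accessible world.
Let φ = ◇□r. Evaluate φ at each world:
  s0 (successors {s1, s2, s3, s5, s7, s8}): φ is true.
  s1 (successors {s2, s4, s7, s8}): φ is false.
  s2 (successors {s2, s3, s5, s6, s7, s8}): φ is true.
  s3 (successors {s3, s7}): φ is true.
  s4 (successors {s4, s6, s8}): φ is false.
  s5 (successors {s0, s3, s8}): φ is true.
  s6 (successors {s0, s3, s4, s5, s8}): φ is true.
  s7 (successors {s0, s2, s6}): φ is false.
  s8 (successors {s1, s2, s6, s7}): φ is false.
For instance, at s6:
  At s6: ◇□r requires □r at some successor in {s0, s3, s4, s5, s8}.
    □r holds at s3, so ◇□r is true at s6.
      At s3: □r requires r at every successor {s3, s7}.
        At s3: r is true.
        At s7: r is true.
      So □r is true at s3.
Satisfying worlds: {s0, s2, s3, s5, s6}

s0, s2, s3, s5, s6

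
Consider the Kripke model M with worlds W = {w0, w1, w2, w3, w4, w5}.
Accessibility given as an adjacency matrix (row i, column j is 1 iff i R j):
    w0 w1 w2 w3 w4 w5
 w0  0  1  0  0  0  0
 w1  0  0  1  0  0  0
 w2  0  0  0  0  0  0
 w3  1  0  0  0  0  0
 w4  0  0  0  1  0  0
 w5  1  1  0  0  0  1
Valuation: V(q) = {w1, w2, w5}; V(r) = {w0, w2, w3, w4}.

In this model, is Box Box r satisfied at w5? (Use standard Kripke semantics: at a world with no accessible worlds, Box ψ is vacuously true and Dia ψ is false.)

No

At w5: Box Box r requires Box r at every successor {w0, w1, w5}.
  Box r fails at w0, so Box Box r is false at w5.
    At w0: Box r requires r at every successor {w1}.
      r fails at w1, so Box r is false at w0.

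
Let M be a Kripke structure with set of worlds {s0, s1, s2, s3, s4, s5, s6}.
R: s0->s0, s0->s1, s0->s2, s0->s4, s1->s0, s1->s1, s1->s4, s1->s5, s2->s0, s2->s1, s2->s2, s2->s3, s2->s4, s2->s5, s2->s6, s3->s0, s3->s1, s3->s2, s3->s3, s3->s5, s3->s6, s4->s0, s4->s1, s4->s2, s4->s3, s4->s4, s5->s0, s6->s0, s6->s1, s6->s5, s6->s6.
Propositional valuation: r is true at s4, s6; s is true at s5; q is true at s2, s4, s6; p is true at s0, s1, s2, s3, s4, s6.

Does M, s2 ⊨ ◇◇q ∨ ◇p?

Recall that ◇ψ holds at a world iff ψ holds at some accessible world.
At s2: ◇◇q is true, ◇p is true, so ◇◇q ∨ ◇p is true.
  At s2: ◇◇q requires ◇q at some successor in {s0, s1, s2, s3, s4, s5, s6}.
    ◇q holds at s0, so ◇◇q is true at s2.
      At s0: ◇q requires q at some successor in {s0, s1, s2, s4}.
        q holds at s2, so ◇q is true at s0.
  At s2: ◇p requires p at some successor in {s0, s1, s2, s3, s4, s5, s6}.
    p holds at s0, so ◇p is true at s2.

Yes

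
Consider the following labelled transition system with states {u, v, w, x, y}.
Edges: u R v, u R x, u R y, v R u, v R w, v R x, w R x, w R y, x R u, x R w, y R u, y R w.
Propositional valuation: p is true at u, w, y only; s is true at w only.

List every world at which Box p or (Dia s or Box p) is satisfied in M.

Recall that Box ψ holds at a world iff ψ holds at every accessible world, and Dia ψ holds iff ψ holds at some accessible world.
Let φ = Box p or (Dia s or Box p). Evaluate φ at each world:
  u (successors {v, x, y}): φ is false.
  v (successors {u, w, x}): φ is true.
  w (successors {x, y}): φ is false.
  x (successors {u, w}): φ is true.
  y (successors {u, w}): φ is true.
For instance, at u:
  At u: Box p is false, Dia s or Box p is false, so Box p or (Dia s or Box p) is false.
    At u: Box p requires p at every successor {v, x, y}.
      p fails at v, so Box p is false at u.
    At u: Dia s is false, Box p is false, so Dia s or Box p is false.
      At u: Dia s requires s at some successor in {v, x, y}.
        At v: s is false.
        At x: s is false.
        At y: s is false.
      So Dia s is false at u.
      At u: Box p requires p at every successor {v, x, y}.
        p fails at v, so Box p is false at u.
Satisfying worlds: {v, x, y}

v, x, y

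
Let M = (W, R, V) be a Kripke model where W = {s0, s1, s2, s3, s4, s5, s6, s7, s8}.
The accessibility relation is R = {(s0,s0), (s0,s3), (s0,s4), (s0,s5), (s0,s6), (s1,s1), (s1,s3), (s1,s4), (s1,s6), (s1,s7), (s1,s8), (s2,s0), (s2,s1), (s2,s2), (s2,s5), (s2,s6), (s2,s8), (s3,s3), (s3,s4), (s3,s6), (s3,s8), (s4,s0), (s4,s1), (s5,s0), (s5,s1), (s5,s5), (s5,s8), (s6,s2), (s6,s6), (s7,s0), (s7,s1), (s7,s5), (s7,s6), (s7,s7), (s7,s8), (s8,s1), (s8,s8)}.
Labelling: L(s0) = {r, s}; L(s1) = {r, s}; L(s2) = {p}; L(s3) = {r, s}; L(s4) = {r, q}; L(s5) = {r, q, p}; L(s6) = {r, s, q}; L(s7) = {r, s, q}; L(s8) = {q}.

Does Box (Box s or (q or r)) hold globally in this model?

Let φ = Box (Box s or (q or r)). Evaluate φ at each world:
  s0 (successors {s0, s3, s4, s5, s6}): φ is true.
  s1 (successors {s1, s3, s4, s6, s7, s8}): φ is true.
  s2 (successors {s0, s1, s2, s5, s6, s8}): φ is false.
  s3 (successors {s3, s4, s6, s8}): φ is true.
  s4 (successors {s0, s1}): φ is true.
  s5 (successors {s0, s1, s5, s8}): φ is true.
  s6 (successors {s2, s6}): φ is false.
  s7 (successors {s0, s1, s5, s6, s7, s8}): φ is true.
  s8 (successors {s1, s8}): φ is true.
Detail at s2 (counterexample):
  At s2: Box (Box s or (q or r)) requires Box s or (q or r) at every successor {s0, s1, s2, s5, s6, s8}.
    Box s or (q or r) fails at s2, so Box (Box s or (q or r)) is false at s2.
      At s2: Box s is false, q or r is false, so Box s or (q or r) is false.

No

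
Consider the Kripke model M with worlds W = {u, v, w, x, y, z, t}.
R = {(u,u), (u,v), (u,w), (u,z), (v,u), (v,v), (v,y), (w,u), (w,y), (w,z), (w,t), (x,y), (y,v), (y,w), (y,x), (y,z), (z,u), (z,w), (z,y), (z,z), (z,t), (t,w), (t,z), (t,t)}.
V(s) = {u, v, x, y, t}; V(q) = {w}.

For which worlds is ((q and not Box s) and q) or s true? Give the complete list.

Let φ = ((q and not Box s) and q) or s. Evaluate φ at each world:
  u (successors {u, v, w, z}): φ is true.
  v (successors {u, v, y}): φ is true.
  w (successors {u, y, z, t}): φ is true.
  x (successors {y}): φ is true.
  y (successors {v, w, x, z}): φ is true.
  z (successors {u, w, y, z, t}): φ is false.
  t (successors {w, z, t}): φ is true.
For instance, at z:
  At z: (q and not Box s) and q is false, s is false, so ((q and not Box s) and q) or s is false.
    At z: q and not Box s is false, q is false, so (q and not Box s) and q is false.
      At z: q is false, not Box s is true, so q and not Box s is false.
Satisfying worlds: {u, v, w, x, y, t}

u, v, w, x, y, t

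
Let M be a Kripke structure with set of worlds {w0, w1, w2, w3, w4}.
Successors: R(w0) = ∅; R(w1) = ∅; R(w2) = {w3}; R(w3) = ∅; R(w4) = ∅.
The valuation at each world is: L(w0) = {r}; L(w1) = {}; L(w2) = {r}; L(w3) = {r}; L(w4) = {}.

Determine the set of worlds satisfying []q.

Let φ = []q. Evaluate φ at each world:
  w0 (successors ∅): φ is true.
  w1 (successors ∅): φ is true.
  w2 (successors {w3}): φ is false.
  w3 (successors ∅): φ is true.
  w4 (successors ∅): φ is true.
For instance, at w2:
  At w2: []q requires q at every successor {w3}.
    q fails at w3, so []q is false at w2.
Satisfying worlds: {w0, w1, w3, w4}

w0, w1, w3, w4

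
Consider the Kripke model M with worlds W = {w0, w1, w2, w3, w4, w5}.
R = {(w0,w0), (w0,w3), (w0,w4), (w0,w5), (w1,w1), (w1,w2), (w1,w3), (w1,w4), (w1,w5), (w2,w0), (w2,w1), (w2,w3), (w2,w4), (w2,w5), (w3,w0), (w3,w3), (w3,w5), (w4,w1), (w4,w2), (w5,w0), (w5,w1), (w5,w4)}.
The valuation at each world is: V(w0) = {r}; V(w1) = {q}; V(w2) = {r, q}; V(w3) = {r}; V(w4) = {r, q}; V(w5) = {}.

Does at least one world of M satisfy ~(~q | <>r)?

No

Let φ = ~(~q | <>r). Evaluate φ at each world:
  w0 (successors {w0, w3, w4, w5}): φ is false.
  w1 (successors {w1, w2, w3, w4, w5}): φ is false.
  w2 (successors {w0, w1, w3, w4, w5}): φ is false.
  w3 (successors {w0, w3, w5}): φ is false.
  w4 (successors {w1, w2}): φ is false.
  w5 (successors {w0, w1, w4}): φ is false.
For instance, at w5:
  At w5: ~q | <>r is true, so ~(~q | <>r) is false.
    At w5: ~q is true, <>r is true, so ~q | <>r is true.
      At w5: <>r requires r at some successor in {w0, w1, w4}.
        r holds at w0, so <>r is true at w5.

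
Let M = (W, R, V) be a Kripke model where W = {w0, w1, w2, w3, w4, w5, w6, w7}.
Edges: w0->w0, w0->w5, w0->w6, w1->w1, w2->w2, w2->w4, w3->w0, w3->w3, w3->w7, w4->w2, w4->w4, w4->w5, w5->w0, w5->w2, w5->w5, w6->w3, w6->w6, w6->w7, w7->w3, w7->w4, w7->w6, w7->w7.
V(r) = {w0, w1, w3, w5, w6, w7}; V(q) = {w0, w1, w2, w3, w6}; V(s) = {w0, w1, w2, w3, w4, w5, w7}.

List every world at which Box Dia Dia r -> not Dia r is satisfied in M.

Let φ = Box Dia Dia r -> not Dia r. Evaluate φ at each world:
  w0 (successors {w0, w5, w6}): φ is false.
  w1 (successors {w1}): φ is false.
  w2 (successors {w2, w4}): φ is true.
  w3 (successors {w0, w3, w7}): φ is false.
  w4 (successors {w2, w4, w5}): φ is false.
  w5 (successors {w0, w2, w5}): φ is false.
  w6 (successors {w3, w6, w7}): φ is false.
  w7 (successors {w3, w4, w6, w7}): φ is false.
For instance, at w4:
  At w4: Box Dia Dia r is true, not Dia r is false, so Box Dia Dia r -> not Dia r is false.
    At w4: Box Dia Dia r requires Dia Dia r at every successor {w2, w4, w5}.
      At w2: Dia Dia r is true.
      At w4: Dia Dia r is true.
      At w5: Dia Dia r is true.
    So Box Dia Dia r is true at w4.
    At w4: Dia r is true, so not Dia r is false.
      At w4: Dia r requires r at some successor in {w2, w4, w5}.
        r holds at w5, so Dia r is true at w4.
Satisfying worlds: {w2}

w2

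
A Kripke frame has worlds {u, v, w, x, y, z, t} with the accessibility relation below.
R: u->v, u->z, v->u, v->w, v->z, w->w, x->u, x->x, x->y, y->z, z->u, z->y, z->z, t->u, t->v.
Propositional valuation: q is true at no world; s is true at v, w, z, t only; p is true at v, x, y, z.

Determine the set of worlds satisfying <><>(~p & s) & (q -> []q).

u, v, w, t

Recall that []ψ holds at a world iff ψ holds at every accessible world, and <>ψ holds iff ψ holds at some accessible world.
Let φ = <><>(~p & s) & (q -> []q). Evaluate φ at each world:
  u (successors {v, z}): φ is true.
  v (successors {u, w, z}): φ is true.
  w (successors {w}): φ is true.
  x (successors {u, x, y}): φ is false.
  y (successors {z}): φ is false.
  z (successors {u, y, z}): φ is false.
  t (successors {u, v}): φ is true.
For instance, at v:
  At v: <><>(~p & s) is true, q -> []q is true, so <><>(~p & s) & (q -> []q) is true.
    At v: <><>(~p & s) requires <>(~p & s) at some successor in {u, w, z}.
      <>(~p & s) holds at w, so <><>(~p & s) is true at v.
    At v: q is false, []q is false, so q -> []q is true.
      At v: []q requires q at every successor {u, w, z}.
        q fails at u, so []q is false at v.
Satisfying worlds: {u, v, w, t}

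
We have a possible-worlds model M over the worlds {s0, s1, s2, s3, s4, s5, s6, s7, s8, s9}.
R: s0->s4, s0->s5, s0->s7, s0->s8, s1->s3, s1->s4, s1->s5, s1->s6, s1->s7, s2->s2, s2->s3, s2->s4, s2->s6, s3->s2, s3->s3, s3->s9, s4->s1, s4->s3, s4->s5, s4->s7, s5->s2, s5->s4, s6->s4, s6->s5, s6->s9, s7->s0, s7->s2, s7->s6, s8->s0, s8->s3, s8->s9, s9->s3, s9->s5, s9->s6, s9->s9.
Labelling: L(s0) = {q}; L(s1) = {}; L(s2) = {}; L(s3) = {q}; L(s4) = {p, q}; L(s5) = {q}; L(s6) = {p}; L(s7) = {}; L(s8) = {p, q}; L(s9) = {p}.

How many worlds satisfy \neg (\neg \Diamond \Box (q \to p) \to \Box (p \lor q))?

4

Let φ = \neg (\neg \Diamond \Box (q \to p) \to \Box (p \lor q)). Evaluate φ at each world:
  s0 (successors {s4, s5, s7, s8}): φ is false.
  s1 (successors {s3, s4, s5, s6, s7}): φ is false.
  s2 (successors {s2, s3, s4, s6}): φ is true.
  s3 (successors {s2, s3, s9}): φ is true.
  s4 (successors {s1, s3, s5, s7}): φ is false.
  s5 (successors {s2, s4}): φ is true.
  s6 (successors {s4, s5, s9}): φ is false.
  s7 (successors {s0, s2, s6}): φ is true.
  s8 (successors {s0, s3, s9}): φ is false.
  s9 (successors {s3, s5, s6, s9}): φ is false.
For instance, at s3:
  At s3: \neg \Diamond \Box (q \to p) \to \Box (p \lor q) is false, so \neg (\neg \Diamond \Box (q \to p) \to \Box (p \lor q)) is true.
    At s3: \neg \Diamond \Box (q \to p) is true, \Box (p \lor q) is false, so \neg \Diamond \Box (q \to p) \to \Box (p \lor q) is false.
      At s3: \Diamond \Box (q \to p) is false, so \neg \Diamond \Box (q \to p) is true.
      At s3: \Box (p \lor q) requires p \lor q at every successor {s2, s3, s9}.
        p \lor q fails at s2, so \Box (p \lor q) is false at s3.
Satisfying worlds: {s2, s3, s5, s7}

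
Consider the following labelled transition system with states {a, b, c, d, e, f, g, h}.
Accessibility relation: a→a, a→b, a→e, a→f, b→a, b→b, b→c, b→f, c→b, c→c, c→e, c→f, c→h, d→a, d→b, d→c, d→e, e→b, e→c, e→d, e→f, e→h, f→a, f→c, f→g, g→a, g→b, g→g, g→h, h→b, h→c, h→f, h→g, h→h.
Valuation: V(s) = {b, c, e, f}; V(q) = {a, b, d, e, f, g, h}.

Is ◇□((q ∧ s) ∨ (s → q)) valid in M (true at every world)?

No

Recall that □ψ holds at a world iff ψ holds at every accessible world, and ◇ψ holds iff ψ holds at some accessible world.
Let φ = ◇□((q ∧ s) ∨ (s → q)). Evaluate φ at each world:
  a (successors {a, b, e, f}): φ is true.
  b (successors {a, b, c, f}): φ is true.
  c (successors {b, c, e, f, h}): φ is false.
  d (successors {a, b, c, e}): φ is true.
  e (successors {b, c, d, f, h}): φ is false.
  f (successors {a, c, g}): φ is true.
  g (successors {a, b, g, h}): φ is true.
  h (successors {b, c, f, g, h}): φ is true.
Detail at c (counterexample):
  At c: ◇□((q ∧ s) ∨ (s → q)) requires □((q ∧ s) ∨ (s → q)) at some successor in {b, c, e, f, h}.
    At b: □((q ∧ s) ∨ (s → q)) is false.
    At c: □((q ∧ s) ∨ (s → q)) is false.
    At e: □((q ∧ s) ∨ (s → q)) is false.
    At f: □((q ∧ s) ∨ (s → q)) is false.
    At h: □((q ∧ s) ∨ (s → q)) is false.
  So ◇□((q ∧ s) ∨ (s → q)) is false at c.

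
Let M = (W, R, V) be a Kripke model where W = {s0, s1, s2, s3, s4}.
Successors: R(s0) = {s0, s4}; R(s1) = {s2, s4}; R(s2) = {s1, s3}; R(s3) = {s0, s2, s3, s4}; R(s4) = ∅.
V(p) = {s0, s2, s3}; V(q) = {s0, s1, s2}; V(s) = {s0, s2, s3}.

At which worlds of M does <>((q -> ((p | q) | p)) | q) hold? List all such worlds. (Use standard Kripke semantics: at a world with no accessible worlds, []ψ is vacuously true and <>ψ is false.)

s0, s1, s2, s3

Let φ = <>((q -> ((p | q) | p)) | q). Evaluate φ at each world:
  s0 (successors {s0, s4}): φ is true.
  s1 (successors {s2, s4}): φ is true.
  s2 (successors {s1, s3}): φ is true.
  s3 (successors {s0, s2, s3, s4}): φ is true.
  s4 (successors ∅): φ is false.
For instance, at s2:
  At s2: <>((q -> ((p | q) | p)) | q) requires (q -> ((p | q) | p)) | q at some successor in {s1, s3}.
    (q -> ((p | q) | p)) | q holds at s1, so <>((q -> ((p | q) | p)) | q) is true at s2.
Satisfying worlds: {s0, s1, s2, s3}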